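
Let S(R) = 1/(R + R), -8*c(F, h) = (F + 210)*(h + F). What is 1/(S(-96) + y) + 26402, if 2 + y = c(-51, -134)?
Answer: 18628591342/705575 ≈ 26402.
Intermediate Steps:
c(F, h) = -(210 + F)*(F + h)/8 (c(F, h) = -(F + 210)*(h + F)/8 = -(210 + F)*(F + h)/8)
y = 29399/8 (y = -2 + (-105/4*(-51) - 105/4*(-134) - ⅛*(-51)² - ⅛*(-51)*(-134)) = -2 + (5355/4 + 7035/2 - ⅛*2601 - 3417/4) = -2 + (5355/4 + 7035/2 - 2601/8 - 3417/4) = -2 + 29415/8 = 29399/8 ≈ 3674.9)
S(R) = 1/(2*R)
1/(S(-96) + y) + 26402 = 1/((½)/(-96) + 29399/8) + 26402 = 1/((½)*(-1/96) + 29399/8) + 26402 = 1/(-1/192 + 29399/8) + 26402 = 1/(705575/192) + 26402 = 192/705575 + 26402 = 18628591342/705575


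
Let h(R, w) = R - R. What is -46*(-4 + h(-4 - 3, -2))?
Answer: 184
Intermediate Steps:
h(R, w) = 0
-46*(-4 + h(-4 - 3, -2)) = -46*(-4 + 0) = -46*(-4) = 184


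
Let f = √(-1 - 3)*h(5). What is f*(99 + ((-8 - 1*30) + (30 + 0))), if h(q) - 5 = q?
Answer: 1820*I ≈ 1820.0*I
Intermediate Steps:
h(q) = 5 + q
f = 20*I (f = √(-1 - 3)*(5 + 5) = √(-4)*10 = (2*I)*10 = 20*I ≈ 20.0*I)
f*(99 + ((-8 - 1*30) + (30 + 0))) = (20*I)*(99 + ((-8 - 1*30) + (30 + 0))) = (20*I)*(99 + ((-8 - 30) + 30)) = (20*I)*(99 + (-38 + 30)) = (20*I)*(99 - 8) = (20*I)*91 = 1820*I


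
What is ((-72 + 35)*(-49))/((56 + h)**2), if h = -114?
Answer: 1813/3364 ≈ 0.53894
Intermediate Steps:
((-72 + 35)*(-49))/((56 + h)**2) = ((-72 + 35)*(-49))/((56 - 114)**2) = (-37*(-49))/((-58)**2) = 1813/3364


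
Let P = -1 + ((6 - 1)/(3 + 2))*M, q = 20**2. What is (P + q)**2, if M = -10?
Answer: 151321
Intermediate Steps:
q = 400
P = -11 (P = -1 + ((6 - 1)/(3 + 2))*(-10) = -1 + (5/5)*(-10) = -1 + (5*(1/5))*(-10) = -1 + 1*(-10) = -1 - 10 = -11)
(P + q)**2 = (-11 + 400)**2 = 389**2 = 151321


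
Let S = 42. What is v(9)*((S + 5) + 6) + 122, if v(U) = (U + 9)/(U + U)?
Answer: 175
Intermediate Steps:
v(U) = (9 + U)/(2*U) (v(U) = (9 + U)/((2*U)) = (9 + U)*(1/(2*U)) = (9 + U)/(2*U))
v(9)*((S + 5) + 6) + 122 = ((1/2)*(9 + 9)/9)*((42 + 5) + 6) + 122 = ((1/2)*(1/9)*18)*(47 + 6) + 122 = 1*53 + 122 = 53 + 122 = 175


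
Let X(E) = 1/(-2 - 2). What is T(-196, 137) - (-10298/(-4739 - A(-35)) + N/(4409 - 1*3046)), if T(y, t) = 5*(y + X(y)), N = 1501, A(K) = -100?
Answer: -24901603477/25291828 ≈ -984.57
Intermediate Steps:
X(E) = -¼ (X(E) = 1/(-4) = -¼)
T(y, t) = -5/4 + 5*y (T(y, t) = 5*(y - ¼) = 5*(-¼ + y) = -5/4 + 5*y)
T(-196, 137) - (-10298/(-4739 - A(-35)) + N/(4409 - 1*3046)) = (-5/4 + 5*(-196)) - (-10298/(-4739 - 1*(-100)) + 1501/(4409 - 1*3046)) = (-5/4 - 980) - (-10298/(-4739 + 100) + 1501/(4409 - 3046)) = -3925/4 - (-10298/(-4639) + 1501/1363) = -3925/4 - (-10298*(-1/4639) + 1501*(1/1363)) = -3925/4 - (10298/4639 + 1501/1363) = -3925/4 - 1*20999313/6322957 = -3925/4 - 20999313/6322957 = -24901603477/25291828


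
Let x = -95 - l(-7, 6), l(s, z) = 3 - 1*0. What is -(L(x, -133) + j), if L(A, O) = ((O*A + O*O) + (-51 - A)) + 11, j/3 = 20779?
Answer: -93118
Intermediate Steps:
l(s, z) = 3 (l(s, z) = 3 + 0 = 3)
x = -98 (x = -95 - 1*3 = -95 - 3 = -98)
j = 62337 (j = 3*20779 = 62337)
L(A, O) = -40 + O² - A + A*O (L(A, O) = ((A*O + O²) + (-51 - A)) + 11 = ((O² + A*O) + (-51 - A)) + 11 = (-51 + O² - A + A*O) + 11 = -40 + O² - A + A*O)
-(L(x, -133) + j) = -((-40 + (-133)² - 1*(-98) - 98*(-133)) + 62337) = -((-40 + 17689 + 98 + 13034) + 62337) = -(30781 + 62337) = -1*93118 = -93118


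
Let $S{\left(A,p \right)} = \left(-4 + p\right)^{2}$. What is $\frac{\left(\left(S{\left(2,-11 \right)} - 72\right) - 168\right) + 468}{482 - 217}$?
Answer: $\frac{453}{265} \approx 1.7094$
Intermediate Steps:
$\frac{\left(\left(S{\left(2,-11 \right)} - 72\right) - 168\right) + 468}{482 - 217} = \frac{\left(\left(\left(-4 - 11\right)^{2} - 72\right) - 168\right) + 468}{482 - 217} = \frac{\left(\left(\left(-15\right)^{2} - 72\right) - 168\right) + 468}{265} = \left(\left(\left(225 - 72\right) - 168\right) + 468\right) \frac{1}{265} = \left(\left(153 - 168\right) + 468\right) \frac{1}{265} = \left(-15 + 468\right) \frac{1}{265} = 453 \cdot \frac{1}{265} = \frac{453}{265}$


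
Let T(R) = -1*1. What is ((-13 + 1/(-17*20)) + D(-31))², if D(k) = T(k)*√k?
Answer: 15961641/115600 + 4421*I*√31/170 ≈ 138.08 + 144.79*I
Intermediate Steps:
T(R) = -1
D(k) = -√k
((-13 + 1/(-17*20)) + D(-31))² = ((-13 + 1/(-17*20)) - √(-31))² = ((-13 - 1/17*1/20) - I*√31)² = ((-13 - 1/340) - I*√31)² = (-4421/340 - I*√31)²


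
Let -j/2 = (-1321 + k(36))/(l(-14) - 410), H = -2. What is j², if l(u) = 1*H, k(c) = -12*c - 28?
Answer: 3171961/42436 ≈ 74.747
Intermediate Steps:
k(c) = -28 - 12*c
l(u) = -2 (l(u) = 1*(-2) = -2)
j = -1781/206 (j = -2*(-1321 + (-28 - 12*36))/(-2 - 410) = -2*(-1321 + (-28 - 432))/(-412) = -2*(-1321 - 460)*(-1)/412 = -(-3562)*(-1)/412 = -2*1781/412 = -1781/206 ≈ -8.6456)
j² = (-1781/206)² = 3171961/42436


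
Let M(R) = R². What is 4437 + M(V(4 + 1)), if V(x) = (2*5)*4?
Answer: 6037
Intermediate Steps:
V(x) = 40 (V(x) = 10*4 = 40)
4437 + M(V(4 + 1)) = 4437 + 40² = 4437 + 1600 = 6037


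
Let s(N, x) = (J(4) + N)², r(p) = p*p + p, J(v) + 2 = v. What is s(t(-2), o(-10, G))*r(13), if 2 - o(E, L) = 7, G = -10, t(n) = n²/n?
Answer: 0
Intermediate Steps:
J(v) = -2 + v
t(n) = n
r(p) = p + p² (r(p) = p² + p = p + p²)
o(E, L) = -5 (o(E, L) = 2 - 1*7 = 2 - 7 = -5)
s(N, x) = (2 + N)² (s(N, x) = ((-2 + 4) + N)² = (2 + N)²)
s(t(-2), o(-10, G))*r(13) = (2 - 2)²*(13*(1 + 13)) = 0²*(13*14) = 0*182 = 0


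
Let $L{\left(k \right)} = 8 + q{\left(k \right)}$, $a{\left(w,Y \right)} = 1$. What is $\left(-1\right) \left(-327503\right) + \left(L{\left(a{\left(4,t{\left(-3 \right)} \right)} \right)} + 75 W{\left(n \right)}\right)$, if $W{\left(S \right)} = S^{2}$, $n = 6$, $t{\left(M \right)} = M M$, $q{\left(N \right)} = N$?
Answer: $330212$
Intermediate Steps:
$t{\left(M \right)} = M^{2}$
$L{\left(k \right)} = 8 + k$
$\left(-1\right) \left(-327503\right) + \left(L{\left(a{\left(4,t{\left(-3 \right)} \right)} \right)} + 75 W{\left(n \right)}\right) = \left(-1\right) \left(-327503\right) + \left(\left(8 + 1\right) + 75 \cdot 6^{2}\right) = 327503 + \left(9 + 75 \cdot 36\right) = 327503 + \left(9 + 2700\right) = 327503 + 2709 = 330212$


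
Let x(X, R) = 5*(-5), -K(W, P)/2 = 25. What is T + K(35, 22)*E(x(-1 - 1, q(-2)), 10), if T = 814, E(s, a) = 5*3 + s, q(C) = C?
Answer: 1314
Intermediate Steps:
K(W, P) = -50 (K(W, P) = -2*25 = -50)
x(X, R) = -25
E(s, a) = 15 + s
T + K(35, 22)*E(x(-1 - 1, q(-2)), 10) = 814 - 50*(15 - 25) = 814 - 50*(-10) = 814 + 500 = 1314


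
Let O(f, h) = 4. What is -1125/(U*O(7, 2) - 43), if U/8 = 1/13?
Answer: 14625/527 ≈ 27.751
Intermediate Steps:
U = 8/13 ≈ 0.61539
-1125/(U*O(7, 2) - 43) = -1125/((8/13)*4 - 43) = -1125/(32/13 - 43) = -1125/(-527/13) = -1125*(-13/527) = 14625/527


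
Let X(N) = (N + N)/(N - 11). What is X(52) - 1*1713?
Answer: -70129/41 ≈ -1710.5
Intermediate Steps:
X(N) = 2*N/(-11 + N) (X(N) = (2*N)/(-11 + N) = 2*N/(-11 + N))
X(52) - 1*1713 = 2*52/(-11 + 52) - 1*1713 = 2*52/41 - 1713 = 2*52*(1/41) - 1713 = 104/41 - 1713 = -70129/41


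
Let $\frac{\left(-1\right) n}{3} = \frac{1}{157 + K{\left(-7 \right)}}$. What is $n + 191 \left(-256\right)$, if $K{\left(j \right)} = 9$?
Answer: $- \frac{8116739}{166} \approx -48896.0$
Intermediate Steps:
$n = - \frac{3}{166}$ ($n = - \frac{3}{157 + 9} = - \frac{3}{166} \approx -0.018072$)
$n + 191 \left(-256\right) = - \frac{3}{166} + 191 \left(-256\right) = - \frac{3}{166} - 48896 = - \frac{8116739}{166}$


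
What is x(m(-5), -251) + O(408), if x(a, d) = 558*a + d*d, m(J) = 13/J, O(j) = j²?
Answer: 1140071/5 ≈ 2.2801e+5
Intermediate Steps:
x(a, d) = d² + 558*a (x(a, d) = 558*a + d² = d² + 558*a)
x(m(-5), -251) + O(408) = ((-251)² + 558*(13/(-5))) + 408² = (63001 + 558*(13*(-⅕))) + 166464 = (63001 + 558*(-13/5)) + 166464 = (63001 - 7254/5) + 166464 = 307751/5 + 166464 = 1140071/5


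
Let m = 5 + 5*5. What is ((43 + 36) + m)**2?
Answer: 11881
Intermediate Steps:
m = 30 (m = 5 + 25 = 30)
((43 + 36) + m)**2 = ((43 + 36) + 30)**2 = (79 + 30)**2 = 109**2 = 11881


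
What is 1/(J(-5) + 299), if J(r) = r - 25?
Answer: 1/269 ≈ 0.0037175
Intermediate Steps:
J(r) = -25 + r
1/(J(-5) + 299) = 1/((-25 - 5) + 299) = 1/(-30 + 299) = 1/269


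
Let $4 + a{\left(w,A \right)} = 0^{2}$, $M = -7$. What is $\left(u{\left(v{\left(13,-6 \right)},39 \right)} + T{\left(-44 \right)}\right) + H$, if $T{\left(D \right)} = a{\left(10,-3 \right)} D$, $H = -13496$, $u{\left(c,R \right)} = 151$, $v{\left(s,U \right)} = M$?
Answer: $-13169$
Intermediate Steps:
$v{\left(s,U \right)} = -7$
$a{\left(w,A \right)} = -4$ ($a{\left(w,A \right)} = -4 + 0^{2} = -4 + 0 = -4$)
$T{\left(D \right)} = - 4 D$
$\left(u{\left(v{\left(13,-6 \right)},39 \right)} + T{\left(-44 \right)}\right) + H = \left(151 - -176\right) - 13496 = \left(151 + 176\right) - 13496 = 327 - 13496 = -13169$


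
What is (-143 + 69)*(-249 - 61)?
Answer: 22940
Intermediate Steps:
(-143 + 69)*(-249 - 61) = -74*(-310) = 22940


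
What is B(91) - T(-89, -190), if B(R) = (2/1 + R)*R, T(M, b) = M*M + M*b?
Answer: -16368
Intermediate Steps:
T(M, b) = M² + M*b
B(R) = R*(2 + R) (B(R) = (2*1 + R)*R = (2 + R)*R = R*(2 + R))
B(91) - T(-89, -190) = 91*(2 + 91) - (-89)*(-89 - 190) = 91*93 - (-89)*(-279) = 8463 - 1*24831 = 8463 - 24831 = -16368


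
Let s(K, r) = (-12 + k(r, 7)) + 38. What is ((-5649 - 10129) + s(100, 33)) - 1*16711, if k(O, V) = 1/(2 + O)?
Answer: -1136204/35 ≈ -32463.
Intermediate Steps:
s(K, r) = 26 + 1/(2 + r) (s(K, r) = (-12 + 1/(2 + r)) + 38 = 26 + 1/(2 + r))
((-5649 - 10129) + s(100, 33)) - 1*16711 = ((-5649 - 10129) + (53 + 26*33)/(2 + 33)) - 1*16711 = (-15778 + (53 + 858)/35) - 16711 = (-15778 + (1/35)*911) - 16711 = (-15778 + 911/35) - 16711 = -551319/35 - 16711 = -1136204/35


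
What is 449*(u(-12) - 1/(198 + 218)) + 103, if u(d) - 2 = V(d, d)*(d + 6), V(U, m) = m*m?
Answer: -160965409/416 ≈ -3.8694e+5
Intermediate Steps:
V(U, m) = m²
u(d) = 2 + d²*(6 + d) (u(d) = 2 + d²*(d + 6) = 2 + d²*(6 + d))
449*(u(-12) - 1/(198 + 218)) + 103 = 449*((2 + (-12)³ + 6*(-12)²) - 1/(198 + 218)) + 103 = 449*((2 - 1728 + 6*144) - 1/416) + 103 = 449*((2 - 1728 + 864) - 1*1/416) + 103 = 449*(-862 - 1/416) + 103 = 449*(-358593/416) + 103 = -161008257/416 + 103 = -160965409/416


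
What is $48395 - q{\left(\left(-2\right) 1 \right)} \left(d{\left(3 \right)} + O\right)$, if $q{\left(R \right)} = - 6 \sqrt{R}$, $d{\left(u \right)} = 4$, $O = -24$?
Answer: $48395 - 120 i \sqrt{2} \approx 48395.0 - 169.71 i$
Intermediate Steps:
$48395 - q{\left(\left(-2\right) 1 \right)} \left(d{\left(3 \right)} + O\right) = 48395 - - 6 \sqrt{\left(-2\right) 1} \left(4 - 24\right) = 48395 - - 6 \sqrt{-2} \left(-20\right) = 48395 - - 6 i \sqrt{2} \left(-20\right) = 48395 - 120 i \sqrt{2}$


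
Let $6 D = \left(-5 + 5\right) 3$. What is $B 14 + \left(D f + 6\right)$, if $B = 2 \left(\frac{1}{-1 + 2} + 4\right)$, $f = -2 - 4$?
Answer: $146$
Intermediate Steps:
$f = -6$
$B = 10$ ($B = 2 \left(1^{-1} + 4\right) = 2 \left(1 + 4\right) = 2 \cdot 5 = 10$)
$D = 0$ ($D = \frac{\left(-5 + 5\right) 3}{6} = \frac{0 \cdot 3}{6} = \frac{1}{6} \cdot 0 = 0$)
$B 14 + \left(D f + 6\right) = 10 \cdot 14 + \left(0 \left(-6\right) + 6\right) = 140 + \left(0 + 6\right) = 140 + 6 = 146$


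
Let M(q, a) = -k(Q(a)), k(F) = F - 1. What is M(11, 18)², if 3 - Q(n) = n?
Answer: 256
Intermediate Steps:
Q(n) = 3 - n
k(F) = -1 + F
M(q, a) = -2 + a (M(q, a) = -(-1 + (3 - a)) = -(2 - a) = -2 + a)
M(11, 18)² = (-2 + 18)² = 16² = 256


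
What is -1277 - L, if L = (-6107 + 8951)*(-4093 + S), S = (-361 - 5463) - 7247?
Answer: 48813139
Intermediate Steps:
S = -13071 (S = -5824 - 7247 = -13071)
L = -48814416 (L = (-6107 + 8951)*(-4093 - 13071) = 2844*(-17164) = -48814416)
-1277 - L = -1277 - 1*(-48814416) = -1277 + 48814416 = 48813139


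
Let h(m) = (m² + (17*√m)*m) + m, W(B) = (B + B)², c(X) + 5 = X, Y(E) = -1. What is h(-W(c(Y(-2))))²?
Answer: -438918912 - 1209821184*I ≈ -4.3892e+8 - 1.2098e+9*I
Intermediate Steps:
c(X) = -5 + X
W(B) = 4*B² (W(B) = (2*B)² = 4*B²)
h(m) = m + m² + 17*m^(3/2) (h(m) = (m² + 17*m^(3/2)) + m = m + m² + 17*m^(3/2))
h(-W(c(Y(-2))))² = (-4*(-5 - 1)² + (-4*(-5 - 1)²)² + 17*(-4*(-5 - 1)²)^(3/2))² = (-4*(-6)² + (-4*(-6)²)² + 17*(-4*(-6)²)^(3/2))² = (-4*36 + (-4*36)² + 17*(-4*36)^(3/2))² = (-1*144 + (-1*144)² + 17*(-1*144)^(3/2))² = (-144 + (-144)² + 17*(-144)^(3/2))² = (-144 + 20736 + 17*(-1728*I))² = (-144 + 20736 - 29376*I)² = (20592 - 29376*I)²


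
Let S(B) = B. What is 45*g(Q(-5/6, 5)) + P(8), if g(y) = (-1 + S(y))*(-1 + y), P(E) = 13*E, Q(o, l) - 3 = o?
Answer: 661/4 ≈ 165.25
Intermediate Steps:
Q(o, l) = 3 + o
g(y) = (-1 + y)² (g(y) = (-1 + y)*(-1 + y) = (-1 + y)²)
45*g(Q(-5/6, 5)) + P(8) = 45*(1 + (3 - 5/6)² - 2*(3 - 5/6)) + 13*8 = 45*(1 + (3 - 5*⅙)² - 2*(3 - 5*⅙)) + 104 = 45*(1 + (3 - ⅚)² - 2*(3 - ⅚)) + 104 = 45*(1 + (13/6)² - 2*13/6) + 104 = 45*(1 + 169/36 - 13/3) + 104 = 45*(49/36) + 104 = 245/4 + 104 = 661/4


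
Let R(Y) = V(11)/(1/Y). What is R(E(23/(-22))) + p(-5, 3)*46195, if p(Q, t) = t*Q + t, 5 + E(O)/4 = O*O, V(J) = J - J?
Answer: -554340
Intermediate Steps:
V(J) = 0
E(O) = -20 + 4*O**2 (E(O) = -20 + 4*(O*O) = -20 + 4*O**2)
R(Y) = 0 (R(Y) = 0/(1/Y) = 0*Y = 0)
p(Q, t) = t + Q*t (p(Q, t) = Q*t + t = t + Q*t)
R(E(23/(-22))) + p(-5, 3)*46195 = 0 + (3*(1 - 5))*46195 = 0 + (3*(-4))*46195 = 0 - 12*46195 = 0 - 554340 = -554340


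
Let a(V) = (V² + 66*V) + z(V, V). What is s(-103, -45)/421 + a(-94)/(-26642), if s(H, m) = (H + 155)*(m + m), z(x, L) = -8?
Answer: -62894632/5608141 ≈ -11.215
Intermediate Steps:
s(H, m) = 2*m*(155 + H) (s(H, m) = (155 + H)*(2*m) = 2*m*(155 + H))
a(V) = -8 + V² + 66*V (a(V) = (V² + 66*V) - 8 = -8 + V² + 66*V)
s(-103, -45)/421 + a(-94)/(-26642) = (2*(-45)*(155 - 103))/421 + (-8 + (-94)² + 66*(-94))/(-26642) = (2*(-45)*52)*(1/421) + (-8 + 8836 - 6204)*(-1/26642) = -4680*1/421 + 2624*(-1/26642) = -4680/421 - 1312/13321 = -62894632/5608141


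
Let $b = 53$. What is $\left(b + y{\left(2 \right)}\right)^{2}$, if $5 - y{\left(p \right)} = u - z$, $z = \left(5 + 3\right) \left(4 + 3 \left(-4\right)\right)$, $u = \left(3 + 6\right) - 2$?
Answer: $169$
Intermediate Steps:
$u = 7$ ($u = 9 - 2 = 7$)
$z = -64$ ($z = 8 \left(4 - 12\right) = 8 \left(-8\right) = -64$)
$y{\left(p \right)} = -66$ ($y{\left(p \right)} = 5 - \left(7 - -64\right) = 5 - \left(7 + 64\right) = 5 - 71 = -66$)
$\left(b + y{\left(2 \right)}\right)^{2} = \left(53 - 66\right)^{2} = \left(-13\right)^{2} = 169$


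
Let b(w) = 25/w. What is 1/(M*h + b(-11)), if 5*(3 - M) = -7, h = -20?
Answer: -11/993 ≈ -0.011078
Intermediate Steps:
M = 22/5 (M = 3 - ⅕*(-7) = 3 + 7/5 = 22/5 ≈ 4.4000)
1/(M*h + b(-11)) = 1/((22/5)*(-20) + 25/(-11)) = 1/(-88 + 25*(-1/11)) = 1/(-88 - 25/11) = 1/(-993/11) = -11/993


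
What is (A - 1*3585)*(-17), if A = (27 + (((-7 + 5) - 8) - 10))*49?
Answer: 55114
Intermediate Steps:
A = 343 (A = (27 + ((-2 - 8) - 10))*49 = (27 + (-10 - 10))*49 = (27 - 20)*49 = 7*49 = 343)
(A - 1*3585)*(-17) = (343 - 1*3585)*(-17) = (343 - 3585)*(-17) = -3242*(-17) = 55114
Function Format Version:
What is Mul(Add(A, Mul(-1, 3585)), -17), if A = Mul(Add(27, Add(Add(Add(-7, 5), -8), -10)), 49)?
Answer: 55114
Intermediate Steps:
A = 343 (A = Mul(Add(27, Add(Add(-2, -8), -10)), 49) = Mul(Add(27, Add(-10, -10)), 49) = Mul(Add(27, -20), 49) = Mul(7, 49) = 343)
Mul(Add(A, Mul(-1, 3585)), -17) = Mul(Add(343, Mul(-1, 3585)), -17) = Mul(Add(343, -3585), -17) = Mul(-3242, -17) = 55114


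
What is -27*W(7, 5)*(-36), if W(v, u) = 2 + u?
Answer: 6804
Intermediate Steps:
-27*W(7, 5)*(-36) = -27*(2 + 5)*(-36) = -27*7*(-36) = -189*(-36) = 6804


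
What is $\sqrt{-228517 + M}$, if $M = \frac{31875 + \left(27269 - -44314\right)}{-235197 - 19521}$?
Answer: $\frac{2 i \sqrt{11440198406837}}{14151} \approx 478.04 i$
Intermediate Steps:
$M = - \frac{17243}{42453}$ ($M = \frac{31875 + \left(27269 + 44314\right)}{-235197 + \left(-59639 + 40118\right)} = \frac{31875 + 71583}{-235197 - 19521} = \frac{103458}{-254718} = 103458 \left(- \frac{1}{254718}\right) = - \frac{17243}{42453} \approx -0.40617$)
$\sqrt{-228517 + M} = \sqrt{-228517 - \frac{17243}{42453}} = \sqrt{- \frac{9701249444}{42453}} = \frac{2 i \sqrt{11440198406837}}{14151}$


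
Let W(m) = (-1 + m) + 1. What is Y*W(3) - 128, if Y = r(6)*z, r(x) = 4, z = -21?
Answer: -380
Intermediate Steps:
W(m) = m
Y = -84 (Y = 4*(-21) = -84)
Y*W(3) - 128 = -84*3 - 128 = -252 - 128 = -380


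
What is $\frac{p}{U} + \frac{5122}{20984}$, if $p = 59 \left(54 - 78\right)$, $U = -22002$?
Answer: $\frac{11867299}{38474164} \approx 0.30845$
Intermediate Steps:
$p = -1416$ ($p = 59 \left(-24\right) = -1416$)
$\frac{p}{U} + \frac{5122}{20984} = - \frac{1416}{-22002} + \frac{5122}{20984} = \left(-1416\right) \left(- \frac{1}{22002}\right) + 5122 \cdot \frac{1}{20984} = \frac{236}{3667} + \frac{2561}{10492} = \frac{11867299}{38474164}$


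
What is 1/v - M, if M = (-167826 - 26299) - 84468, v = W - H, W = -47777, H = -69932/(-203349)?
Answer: 2706663355723916/9715475105 ≈ 2.7859e+5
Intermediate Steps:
H = 69932/203349 (H = -69932*(-1/203349) = 69932/203349 ≈ 0.34390)
v = -9715475105/203349 (v = -47777 - 1*69932/203349 = -47777 - 69932/203349 = -9715475105/203349 ≈ -47777.)
M = -278593 (M = -194125 - 84468 = -278593)
1/v - M = 1/(-9715475105/203349) - 1*(-278593) = -203349/9715475105 + 278593 = 2706663355723916/9715475105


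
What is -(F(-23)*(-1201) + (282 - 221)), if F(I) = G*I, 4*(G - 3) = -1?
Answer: -304097/4 ≈ -76024.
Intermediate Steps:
G = 11/4 (G = 3 + (¼)*(-1) = 3 - ¼ = 11/4 ≈ 2.7500)
F(I) = 11*I/4
-(F(-23)*(-1201) + (282 - 221)) = -(((11/4)*(-23))*(-1201) + (282 - 221)) = -(-253/4*(-1201) + 61) = -(303853/4 + 61) = -1*304097/4 = -304097/4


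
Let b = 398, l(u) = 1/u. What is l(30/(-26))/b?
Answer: -13/5970 ≈ -0.0021776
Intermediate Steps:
l(u) = 1/u
l(30/(-26))/b = 1/((30/(-26))*398) = (1/398)/(30*(-1/26)) = (1/398)/(-15/13) = -13/15*1/398 = -13/5970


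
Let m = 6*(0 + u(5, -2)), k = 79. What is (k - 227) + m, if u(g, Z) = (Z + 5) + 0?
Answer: -130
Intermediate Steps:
u(g, Z) = 5 + Z (u(g, Z) = (5 + Z) + 0 = 5 + Z)
m = 18 (m = 6*(0 + (5 - 2)) = 6*(0 + 3) = 6*3 = 18)
(k - 227) + m = (79 - 227) + 18 = -148 + 18 = -130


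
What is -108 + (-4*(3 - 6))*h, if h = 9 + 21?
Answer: 252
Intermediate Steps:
h = 30
-108 + (-4*(3 - 6))*h = -108 - 4*(3 - 6)*30 = -108 - 4*(-3)*30 = -108 + 12*30 = -108 + 360 = 252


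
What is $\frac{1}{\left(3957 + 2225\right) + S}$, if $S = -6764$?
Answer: $- \frac{1}{582} \approx -0.0017182$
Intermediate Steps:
$\frac{1}{\left(3957 + 2225\right) + S} = \frac{1}{\left(3957 + 2225\right) - 6764} = \frac{1}{6182 - 6764} = \frac{1}{-582} = - \frac{1}{582}$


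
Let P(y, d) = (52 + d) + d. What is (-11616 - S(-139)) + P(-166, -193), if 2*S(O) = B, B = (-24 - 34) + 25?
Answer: -23867/2 ≈ -11934.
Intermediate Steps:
B = -33 (B = -58 + 25 = -33)
S(O) = -33/2 (S(O) = (½)*(-33) = -33/2)
P(y, d) = 52 + 2*d
(-11616 - S(-139)) + P(-166, -193) = (-11616 - 1*(-33/2)) + (52 + 2*(-193)) = (-11616 + 33/2) + (52 - 386) = -23199/2 - 334 = -23867/2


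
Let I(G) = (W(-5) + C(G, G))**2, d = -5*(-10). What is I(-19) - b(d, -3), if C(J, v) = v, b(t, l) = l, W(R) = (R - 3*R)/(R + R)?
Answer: 403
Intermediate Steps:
d = 50
W(R) = -1 (W(R) = (-2*R)/((2*R)) = (-2*R)*(1/(2*R)) = -1)
I(G) = (-1 + G)**2
I(-19) - b(d, -3) = (-1 - 19)**2 - 1*(-3) = (-20)**2 + 3 = 400 + 3 = 403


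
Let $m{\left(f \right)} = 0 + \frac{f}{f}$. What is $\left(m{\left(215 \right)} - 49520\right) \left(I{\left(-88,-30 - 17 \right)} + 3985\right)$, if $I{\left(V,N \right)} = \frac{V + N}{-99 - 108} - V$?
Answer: $-201723182$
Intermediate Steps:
$m{\left(f \right)} = 1$ ($m{\left(f \right)} = 0 + 1 = 1$)
$I{\left(V,N \right)} = - \frac{208 V}{207} - \frac{N}{207}$ ($I{\left(V,N \right)} = \frac{N + V}{-207} - V = \left(N + V\right) \left(- \frac{1}{207}\right) - V = \left(- \frac{N}{207} - \frac{V}{207}\right) - V = - \frac{208 V}{207} - \frac{N}{207}$)
$\left(m{\left(215 \right)} - 49520\right) \left(I{\left(-88,-30 - 17 \right)} + 3985\right) = \left(1 - 49520\right) \left(\left(\left(- \frac{208}{207}\right) \left(-88\right) - \frac{-30 - 17}{207}\right) + 3985\right) = - 49519 \left(\left(\frac{18304}{207} - - \frac{47}{207}\right) + 3985\right) = - 49519 \left(\left(\frac{18304}{207} + \frac{47}{207}\right) + 3985\right) = - 49519 \left(\frac{2039}{23} + 3985\right) = \left(-49519\right) \frac{93694}{23} = -201723182$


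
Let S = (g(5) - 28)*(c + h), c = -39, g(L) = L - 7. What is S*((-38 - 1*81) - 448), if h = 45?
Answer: 102060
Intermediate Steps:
g(L) = -7 + L
S = -180 (S = ((-7 + 5) - 28)*(-39 + 45) = (-2 - 28)*6 = -30*6 = -180)
S*((-38 - 1*81) - 448) = -180*((-38 - 1*81) - 448) = -180*((-38 - 81) - 448) = -180*(-119 - 448) = -180*(-567) = 102060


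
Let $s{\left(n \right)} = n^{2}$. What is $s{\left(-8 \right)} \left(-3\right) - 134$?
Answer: $-326$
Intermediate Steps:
$s{\left(-8 \right)} \left(-3\right) - 134 = \left(-8\right)^{2} \left(-3\right) - 134 = 64 \left(-3\right) - 134 = -192 - 134 = -326$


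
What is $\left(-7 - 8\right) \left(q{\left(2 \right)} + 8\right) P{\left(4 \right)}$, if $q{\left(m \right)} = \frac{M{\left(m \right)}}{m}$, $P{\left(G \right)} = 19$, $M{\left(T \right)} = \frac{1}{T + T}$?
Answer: $- \frac{18525}{8} \approx -2315.6$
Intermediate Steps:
$M{\left(T \right)} = \frac{1}{2 T}$
$q{\left(m \right)} = \frac{1}{2 m^{2}}$ ($q{\left(m \right)} = \frac{\frac{1}{2} \frac{1}{m}}{m} = \frac{1}{2 m^{2}}$)
$\left(-7 - 8\right) \left(q{\left(2 \right)} + 8\right) P{\left(4 \right)} = \left(-7 - 8\right) \left(\frac{1}{2 \cdot 4} + 8\right) 19 = - 15 \left(\frac{1}{2} \cdot \frac{1}{4} + 8\right) 19 = - 15 \left(\frac{1}{8} + 8\right) 19 = \left(-15\right) \frac{65}{8} \cdot 19 = \left(- \frac{975}{8}\right) 19 = - \frac{18525}{8}$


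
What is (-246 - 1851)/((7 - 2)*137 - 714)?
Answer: 2097/29 ≈ 72.310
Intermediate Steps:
(-246 - 1851)/((7 - 2)*137 - 714) = -2097/(5*137 - 714) = -2097/(685 - 714) = -2097/(-29) = -2097*(-1/29) = 2097/29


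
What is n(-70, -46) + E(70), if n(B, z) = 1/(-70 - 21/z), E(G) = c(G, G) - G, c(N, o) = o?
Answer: -46/3199 ≈ -0.014379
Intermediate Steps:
E(G) = 0 (E(G) = G - G = 0)
n(-70, -46) + E(70) = -1*(-46)/(21 + 70*(-46)) + 0 = -1*(-46)/(21 - 3220) + 0 = -1*(-46)/(-3199) + 0 = -1*(-46)*(-1/3199) + 0 = -46/3199 + 0 = -46/3199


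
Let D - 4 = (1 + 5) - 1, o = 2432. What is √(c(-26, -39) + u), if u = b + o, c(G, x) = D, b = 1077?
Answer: √3518 ≈ 59.313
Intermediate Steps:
D = 9 (D = 4 + ((1 + 5) - 1) = 4 + (6 - 1) = 4 + 5 = 9)
c(G, x) = 9
u = 3509 (u = 1077 + 2432 = 3509)
√(c(-26, -39) + u) = √(9 + 3509) = √3518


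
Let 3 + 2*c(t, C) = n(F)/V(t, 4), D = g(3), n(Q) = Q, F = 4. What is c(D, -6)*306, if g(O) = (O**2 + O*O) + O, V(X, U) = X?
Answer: -3009/7 ≈ -429.86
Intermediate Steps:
g(O) = O + 2*O**2 (g(O) = (O**2 + O**2) + O = 2*O**2 + O = O + 2*O**2)
D = 21 (D = 3*(1 + 2*3) = 3*(1 + 6) = 3*7 = 21)
c(t, C) = -3/2 + 2/t (c(t, C) = -3/2 + (4/t)/2 = -3/2 + 2/t)
c(D, -6)*306 = (-3/2 + 2/21)*306 = -59/42*306 = -3009/7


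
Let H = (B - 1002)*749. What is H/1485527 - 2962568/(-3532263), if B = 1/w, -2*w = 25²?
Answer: 156250890199468/468506433714375 ≈ 0.33351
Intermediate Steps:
w = -625/2 (w = -½*25² = -½*625 = -625/2 ≈ -312.50)
B = -2/625 (B = 1/(-625/2) = -2/625 ≈ -0.0032000)
H = -469062748/625 (H = (-2/625 - 1002)*749 = -626252/625*749 = -469062748/625 ≈ -7.5050e+5)
H/1485527 - 2962568/(-3532263) = -469062748/625/1485527 - 2962568/(-3532263) = -469062748/625*1/1485527 - 2962568*(-1/3532263) = -469062748/928454375 + 423224/504609 = 156250890199468/468506433714375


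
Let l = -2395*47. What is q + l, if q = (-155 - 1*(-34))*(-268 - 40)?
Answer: -75297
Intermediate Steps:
q = 37268 (q = (-155 + 34)*(-308) = -121*(-308) = 37268)
l = -112565
q + l = 37268 - 112565 = -75297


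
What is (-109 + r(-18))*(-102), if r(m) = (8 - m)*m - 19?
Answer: 60792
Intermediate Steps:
r(m) = -19 + m*(8 - m) (r(m) = m*(8 - m) - 19 = -19 + m*(8 - m))
(-109 + r(-18))*(-102) = (-109 + (-19 - 1*(-18)² + 8*(-18)))*(-102) = (-109 + (-19 - 1*324 - 144))*(-102) = (-109 + (-19 - 324 - 144))*(-102) = (-109 - 487)*(-102) = -596*(-102) = 60792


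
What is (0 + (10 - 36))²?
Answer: 676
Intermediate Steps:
(0 + (10 - 36))² = (0 - 26)² = (-26)² = 676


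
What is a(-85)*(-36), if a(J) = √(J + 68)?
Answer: -36*I*√17 ≈ -148.43*I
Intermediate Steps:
a(J) = √(68 + J)
a(-85)*(-36) = √(68 - 85)*(-36) = √(-17)*(-36) = (I*√17)*(-36) = -36*I*√17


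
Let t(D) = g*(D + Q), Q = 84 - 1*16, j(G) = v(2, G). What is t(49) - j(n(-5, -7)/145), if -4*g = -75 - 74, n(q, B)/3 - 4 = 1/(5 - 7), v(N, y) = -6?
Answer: 17457/4 ≈ 4364.3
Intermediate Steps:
n(q, B) = 21/2 (n(q, B) = 12 + 3/(5 - 7) = 12 + 3/(-2) = 12 + 3*(-½) = 12 - 3/2 = 21/2)
j(G) = -6
g = 149/4 (g = -(-75 - 74)/4 = -¼*(-149) = 149/4 ≈ 37.250)
Q = 68 (Q = 84 - 16 = 68)
t(D) = 2533 + 149*D/4 (t(D) = 149*(D + 68)/4 = 149*(68 + D)/4 = 2533 + 149*D/4)
t(49) - j(n(-5, -7)/145) = (2533 + (149/4)*49) - 1*(-6) = (2533 + 7301/4) + 6 = 17433/4 + 6 = 17457/4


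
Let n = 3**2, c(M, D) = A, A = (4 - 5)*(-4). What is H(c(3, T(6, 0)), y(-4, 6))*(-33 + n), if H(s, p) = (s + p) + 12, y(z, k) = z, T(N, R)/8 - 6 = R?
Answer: -288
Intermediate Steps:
T(N, R) = 48 + 8*R
A = 4 (A = -1*(-4) = 4)
c(M, D) = 4
n = 9
H(s, p) = 12 + p + s (H(s, p) = (p + s) + 12 = 12 + p + s)
H(c(3, T(6, 0)), y(-4, 6))*(-33 + n) = (12 - 4 + 4)*(-33 + 9) = 12*(-24) = -288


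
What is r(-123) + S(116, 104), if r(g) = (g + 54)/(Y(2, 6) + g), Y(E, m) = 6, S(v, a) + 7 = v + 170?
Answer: 10904/39 ≈ 279.59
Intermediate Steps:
S(v, a) = 163 + v (S(v, a) = -7 + (v + 170) = -7 + (170 + v) = 163 + v)
r(g) = (54 + g)/(6 + g) (r(g) = (g + 54)/(6 + g) = (54 + g)/(6 + g))
r(-123) + S(116, 104) = (54 - 123)/(6 - 123) + (163 + 116) = -69/(-117) + 279 = -1/117*(-69) + 279 = 23/39 + 279 = 10904/39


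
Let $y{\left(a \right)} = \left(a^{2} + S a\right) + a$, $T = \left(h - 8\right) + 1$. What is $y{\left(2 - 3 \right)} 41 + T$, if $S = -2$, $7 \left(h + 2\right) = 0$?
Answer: $73$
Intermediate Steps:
$h = -2$ ($h = -2 + \frac{1}{7} \cdot 0 = -2 + 0 = -2$)
$T = -9$ ($T = \left(-2 - 8\right) + 1 = -10 + 1 = -9$)
$y{\left(a \right)} = a^{2} - a$ ($y{\left(a \right)} = \left(a^{2} - 2 a\right) + a = a^{2} - a$)
$y{\left(2 - 3 \right)} 41 + T = \left(2 - 3\right) \left(-1 + \left(2 - 3\right)\right) 41 - 9 = - (-1 - 1) 41 - 9 = \left(-1\right) \left(-2\right) 41 - 9 = 2 \cdot 41 - 9 = 82 - 9 = 73$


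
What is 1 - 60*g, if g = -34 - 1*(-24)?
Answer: 601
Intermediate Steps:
g = -10 (g = -34 + 24 = -10)
1 - 60*g = 1 - 60*(-10) = 1 + 600 = 601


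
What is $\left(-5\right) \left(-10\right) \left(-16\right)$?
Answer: $-800$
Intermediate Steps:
$\left(-5\right) \left(-10\right) \left(-16\right) = 50 \left(-16\right) = -800$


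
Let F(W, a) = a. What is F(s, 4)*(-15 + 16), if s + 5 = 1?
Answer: 4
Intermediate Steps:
s = -4 (s = -5 + 1 = -4)
F(s, 4)*(-15 + 16) = 4*(-15 + 16) = 4*1 = 4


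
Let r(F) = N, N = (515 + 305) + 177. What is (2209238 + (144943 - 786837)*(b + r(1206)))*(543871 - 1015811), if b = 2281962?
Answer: 691588179322469520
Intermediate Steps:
N = 997 (N = 820 + 177 = 997)
r(F) = 997
(2209238 + (144943 - 786837)*(b + r(1206)))*(543871 - 1015811) = (2209238 + (144943 - 786837)*(2281962 + 997))*(543871 - 1015811) = (2209238 - 641894*2282959)*(-471940) = (2209238 - 1465417684346)*(-471940) = -1465415475108*(-471940) = 691588179322469520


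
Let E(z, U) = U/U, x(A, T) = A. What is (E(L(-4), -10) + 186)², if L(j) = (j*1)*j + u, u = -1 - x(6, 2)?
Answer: 34969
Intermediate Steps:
u = -7 (u = -1 - 1*6 = -1 - 6 = -7)
L(j) = -7 + j² (L(j) = (j*1)*j - 7 = j*j - 7 = j² - 7 = -7 + j²)
E(z, U) = 1
(E(L(-4), -10) + 186)² = (1 + 186)² = 187² = 34969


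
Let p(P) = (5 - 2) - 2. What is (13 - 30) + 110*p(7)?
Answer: 93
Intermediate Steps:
p(P) = 1 (p(P) = 3 - 2 = 1)
(13 - 30) + 110*p(7) = (13 - 30) + 110*1 = -17 + 110 = 93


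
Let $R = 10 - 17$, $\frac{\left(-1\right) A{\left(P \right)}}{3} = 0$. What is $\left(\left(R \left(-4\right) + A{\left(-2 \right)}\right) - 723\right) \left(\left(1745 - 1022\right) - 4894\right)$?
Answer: $2898845$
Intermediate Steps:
$A{\left(P \right)} = 0$ ($A{\left(P \right)} = \left(-3\right) 0 = 0$)
$R = -7$
$\left(\left(R \left(-4\right) + A{\left(-2 \right)}\right) - 723\right) \left(\left(1745 - 1022\right) - 4894\right) = \left(\left(\left(-7\right) \left(-4\right) + 0\right) - 723\right) \left(\left(1745 - 1022\right) - 4894\right) = \left(\left(28 + 0\right) - 723\right) \left(\left(1745 - 1022\right) - 4894\right) = \left(28 - 723\right) \left(723 - 4894\right) = \left(-695\right) \left(-4171\right) = 2898845$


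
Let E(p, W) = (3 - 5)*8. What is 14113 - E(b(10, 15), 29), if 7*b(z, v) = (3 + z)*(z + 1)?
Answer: 14129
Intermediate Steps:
b(z, v) = (1 + z)*(3 + z)/7 (b(z, v) = ((3 + z)*(z + 1))/7 = ((3 + z)*(1 + z))/7 = ((1 + z)*(3 + z))/7 = (1 + z)*(3 + z)/7)
E(p, W) = -16 (E(p, W) = -2*8 = -16)
14113 - E(b(10, 15), 29) = 14113 - 1*(-16) = 14113 + 16 = 14129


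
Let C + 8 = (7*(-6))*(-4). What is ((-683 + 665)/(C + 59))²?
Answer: 36/5329 ≈ 0.0067555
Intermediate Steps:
C = 160 (C = -8 + (7*(-6))*(-4) = -8 - 42*(-4) = -8 + 168 = 160)
((-683 + 665)/(C + 59))² = ((-683 + 665)/(160 + 59))² = (-18/219)² = (-18*1/219)² = (-6/73)² = 36/5329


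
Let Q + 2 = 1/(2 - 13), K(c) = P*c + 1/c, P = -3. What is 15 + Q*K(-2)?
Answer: 7/2 ≈ 3.5000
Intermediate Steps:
K(c) = 1/c - 3*c (K(c) = -3*c + 1/c = 1/c - 3*c)
Q = -23/11 (Q = -2 + 1/(2 - 13) = -2 + 1/(-11) = -2 - 1/11 = -23/11 ≈ -2.0909)
15 + Q*K(-2) = 15 - 23*(1/(-2) - 3*(-2))/11 = 15 - 23*(-1/2 + 6)/11 = 15 - 23/11*11/2 = 15 - 23/2 = 7/2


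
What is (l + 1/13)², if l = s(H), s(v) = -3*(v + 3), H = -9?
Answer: 55225/169 ≈ 326.78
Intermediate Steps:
s(v) = -9 - 3*v (s(v) = -3*(3 + v) = -9 - 3*v)
l = 18 (l = -9 - 3*(-9) = -9 + 27 = 18)
(l + 1/13)² = (18 + 1/13)² = (235/13)² = 55225/169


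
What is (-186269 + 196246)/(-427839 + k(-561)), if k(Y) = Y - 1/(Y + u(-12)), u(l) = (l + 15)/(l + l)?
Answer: -44786753/1923087592 ≈ -0.023289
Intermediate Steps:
u(l) = (15 + l)/(2*l) (u(l) = (15 + l)/((2*l)) = (15 + l)*(1/(2*l)) = (15 + l)/(2*l))
k(Y) = Y - 1/(-1/8 + Y) (k(Y) = Y - 1/(Y + (1/2)*(15 - 12)/(-12)) = Y - 1/(Y + (1/2)*(-1/12)*3) = Y - 1/(Y - 1/8) = Y - 1/(-1/8 + Y))
(-186269 + 196246)/(-427839 + k(-561)) = (-186269 + 196246)/(-427839 + (-8 - 1*(-561) + 8*(-561)**2)/(-1 + 8*(-561))) = 9977/(-427839 + (-8 + 561 + 8*314721)/(-1 - 4488)) = 9977/(-427839 + (-8 + 561 + 2517768)/(-4489)) = 9977/(-427839 - 1/4489*2518321) = 9977/(-427839 - 2518321/4489) = 9977/(-1923087592/4489) = 9977*(-4489/1923087592) = -44786753/1923087592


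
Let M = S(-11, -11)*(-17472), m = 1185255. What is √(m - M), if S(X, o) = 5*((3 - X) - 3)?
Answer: √2146215 ≈ 1465.0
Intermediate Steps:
S(X, o) = -5*X (S(X, o) = 5*(-X) = -5*X)
M = -960960 (M = -5*(-11)*(-17472) = 55*(-17472) = -960960)
√(m - M) = √(1185255 - 1*(-960960)) = √(1185255 + 960960) = √2146215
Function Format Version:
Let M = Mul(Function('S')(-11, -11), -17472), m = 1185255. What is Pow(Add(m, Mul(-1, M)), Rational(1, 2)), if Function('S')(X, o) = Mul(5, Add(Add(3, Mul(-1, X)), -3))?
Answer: Pow(2146215, Rational(1, 2)) ≈ 1465.0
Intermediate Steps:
Function('S')(X, o) = Mul(-5, X) (Function('S')(X, o) = Mul(5, Mul(-1, X)) = Mul(-5, X))
M = -960960 (M = Mul(Mul(-5, -11), -17472) = Mul(55, -17472) = -960960)
Pow(Add(m, Mul(-1, M)), Rational(1, 2)) = Pow(Add(1185255, Mul(-1, -960960)), Rational(1, 2)) = Pow(Add(1185255, 960960), Rational(1, 2)) = Pow(2146215, Rational(1, 2))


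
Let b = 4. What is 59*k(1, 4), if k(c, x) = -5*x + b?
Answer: -944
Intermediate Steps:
k(c, x) = 4 - 5*x (k(c, x) = -5*x + 4 = 4 - 5*x)
59*k(1, 4) = 59*(4 - 5*4) = 59*(4 - 20) = 59*(-16) = -944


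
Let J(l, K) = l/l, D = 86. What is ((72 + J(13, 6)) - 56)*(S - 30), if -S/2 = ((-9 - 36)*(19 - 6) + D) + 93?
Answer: 13294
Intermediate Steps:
J(l, K) = 1
S = 812 (S = -2*(((-9 - 36)*(19 - 6) + 86) + 93) = -2*((-45*13 + 86) + 93) = -2*((-585 + 86) + 93) = -2*(-499 + 93) = -2*(-406) = 812)
((72 + J(13, 6)) - 56)*(S - 30) = ((72 + 1) - 56)*(812 - 30) = (73 - 56)*782 = 17*782 = 13294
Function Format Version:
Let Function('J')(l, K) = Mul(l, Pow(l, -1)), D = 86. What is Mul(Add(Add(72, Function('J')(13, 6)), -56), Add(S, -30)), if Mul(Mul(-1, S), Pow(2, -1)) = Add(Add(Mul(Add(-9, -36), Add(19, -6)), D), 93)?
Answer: 13294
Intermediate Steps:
Function('J')(l, K) = 1
S = 812 (S = Mul(-2, Add(Add(Mul(Add(-9, -36), Add(19, -6)), 86), 93)) = Mul(-2, Add(Add(Mul(-45, 13), 86), 93)) = Mul(-2, Add(Add(-585, 86), 93)) = Mul(-2, Add(-499, 93)) = Mul(-2, -406) = 812)
Mul(Add(Add(72, Function('J')(13, 6)), -56), Add(S, -30)) = Mul(Add(Add(72, 1), -56), Add(812, -30)) = Mul(Add(73, -56), 782) = Mul(17, 782) = 13294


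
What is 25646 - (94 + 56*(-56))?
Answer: 28688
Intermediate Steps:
25646 - (94 + 56*(-56)) = 25646 - (94 - 3136) = 25646 - 1*(-3042) = 25646 + 3042 = 28688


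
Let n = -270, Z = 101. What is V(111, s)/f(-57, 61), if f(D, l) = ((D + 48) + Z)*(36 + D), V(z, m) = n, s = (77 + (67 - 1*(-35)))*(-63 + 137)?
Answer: 45/322 ≈ 0.13975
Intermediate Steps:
s = 13246 (s = (77 + (67 + 35))*74 = (77 + 102)*74 = 179*74 = 13246)
V(z, m) = -270
f(D, l) = (36 + D)*(149 + D) (f(D, l) = ((D + 48) + 101)*(36 + D) = ((48 + D) + 101)*(36 + D) = (149 + D)*(36 + D) = (36 + D)*(149 + D))
V(111, s)/f(-57, 61) = -270/(5364 + (-57)² + 185*(-57)) = -270/(5364 + 3249 - 10545) = -270/(-1932) = -270*(-1/1932) = 45/322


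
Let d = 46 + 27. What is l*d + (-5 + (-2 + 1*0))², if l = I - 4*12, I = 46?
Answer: -97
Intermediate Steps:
l = -2 (l = 46 - 4*12 = 46 - 1*48 = 46 - 48 = -2)
d = 73
l*d + (-5 + (-2 + 1*0))² = -2*73 + (-5 + (-2 + 1*0))² = -146 + (-5 + (-2 + 0))² = -146 + (-5 - 2)² = -146 + (-7)² = -146 + 49 = -97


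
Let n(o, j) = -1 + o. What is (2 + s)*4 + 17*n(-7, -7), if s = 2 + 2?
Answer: -112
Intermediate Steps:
s = 4
(2 + s)*4 + 17*n(-7, -7) = (2 + 4)*4 + 17*(-1 - 7) = 6*4 + 17*(-8) = 24 - 136 = -112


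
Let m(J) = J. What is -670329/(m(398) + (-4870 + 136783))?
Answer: -670329/132311 ≈ -5.0663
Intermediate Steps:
-670329/(m(398) + (-4870 + 136783)) = -670329/(398 + (-4870 + 136783)) = -670329/(398 + 131913) = -670329/132311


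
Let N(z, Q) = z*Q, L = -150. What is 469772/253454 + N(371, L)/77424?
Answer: 1855576019/1635285208 ≈ 1.1347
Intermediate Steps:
N(z, Q) = Q*z
469772/253454 + N(371, L)/77424 = 469772/253454 - 150*371/77424 = 469772*(1/253454) - 55650*1/77424 = 234886/126727 - 9275/12904 = 1855576019/1635285208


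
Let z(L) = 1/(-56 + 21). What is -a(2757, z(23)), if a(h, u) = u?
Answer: 1/35 ≈ 0.028571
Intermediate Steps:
z(L) = -1/35 (z(L) = 1/(-35) = -1/35)
-a(2757, z(23)) = -1*(-1/35) = 1/35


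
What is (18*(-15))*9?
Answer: -2430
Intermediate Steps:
(18*(-15))*9 = -270*9 = -2430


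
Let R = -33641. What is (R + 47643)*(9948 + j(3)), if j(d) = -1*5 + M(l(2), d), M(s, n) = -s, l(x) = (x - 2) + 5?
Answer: 139151876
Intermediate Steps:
l(x) = 3 + x (l(x) = (-2 + x) + 5 = 3 + x)
j(d) = -10 (j(d) = -1*5 - (3 + 2) = -5 - 1*5 = -5 - 5 = -10)
(R + 47643)*(9948 + j(3)) = (-33641 + 47643)*(9948 - 10) = 14002*9938 = 139151876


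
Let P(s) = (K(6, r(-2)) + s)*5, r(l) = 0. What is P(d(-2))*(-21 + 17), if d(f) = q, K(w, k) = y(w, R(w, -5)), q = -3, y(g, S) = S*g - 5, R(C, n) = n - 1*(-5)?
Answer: 160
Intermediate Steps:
R(C, n) = 5 + n (R(C, n) = n + 5 = 5 + n)
y(g, S) = -5 + S*g
K(w, k) = -5 (K(w, k) = -5 + (5 - 5)*w = -5 + 0*w = -5 + 0 = -5)
d(f) = -3
P(s) = -25 + 5*s (P(s) = (-5 + s)*5 = -25 + 5*s)
P(d(-2))*(-21 + 17) = (-25 + 5*(-3))*(-21 + 17) = (-25 - 15)*(-4) = -40*(-4) = 160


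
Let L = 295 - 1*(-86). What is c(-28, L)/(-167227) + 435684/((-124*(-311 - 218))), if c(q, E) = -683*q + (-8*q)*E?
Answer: 16501361335/2742355573 ≈ 6.0172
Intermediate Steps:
L = 381 (L = 295 + 86 = 381)
c(q, E) = -683*q - 8*E*q
c(-28, L)/(-167227) + 435684/((-124*(-311 - 218))) = -1*(-28)*(683 + 8*381)/(-167227) + 435684/((-124*(-311 - 218))) = -1*(-28)*(683 + 3048)*(-1/167227) + 435684/((-124*(-529))) = -1*(-28)*3731*(-1/167227) + 435684/65596 = 104468*(-1/167227) + 435684*(1/65596) = -104468/167227 + 108921/16399 = 16501361335/2742355573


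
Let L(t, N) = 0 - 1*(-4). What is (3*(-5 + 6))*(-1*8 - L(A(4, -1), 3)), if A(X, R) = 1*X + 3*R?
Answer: -36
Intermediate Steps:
A(X, R) = X + 3*R
L(t, N) = 4 (L(t, N) = 0 + 4 = 4)
(3*(-5 + 6))*(-1*8 - L(A(4, -1), 3)) = (3*(-5 + 6))*(-1*8 - 1*4) = (3*1)*(-8 - 4) = 3*(-12) = -36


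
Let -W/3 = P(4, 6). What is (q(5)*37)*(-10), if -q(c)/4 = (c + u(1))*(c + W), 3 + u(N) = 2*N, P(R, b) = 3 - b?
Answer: 82880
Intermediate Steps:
W = 9 (W = -3*(3 - 1*6) = -3*(3 - 6) = -3*(-3) = 9)
u(N) = -3 + 2*N
q(c) = -4*(-1 + c)*(9 + c) (q(c) = -4*(c + (-3 + 2*1))*(c + 9) = -4*(c + (-3 + 2))*(9 + c) = -4*(c - 1)*(9 + c) = -4*(-1 + c)*(9 + c))
(q(5)*37)*(-10) = ((36 - 32*5 - 4*5²)*37)*(-10) = ((36 - 160 - 4*25)*37)*(-10) = ((36 - 160 - 100)*37)*(-10) = -224*37*(-10) = -8288*(-10) = 82880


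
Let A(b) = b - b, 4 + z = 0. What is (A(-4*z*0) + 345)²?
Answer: 119025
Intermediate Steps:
z = -4 (z = -4 + 0 = -4)
A(b) = 0
(A(-4*z*0) + 345)² = (0 + 345)² = 345² = 119025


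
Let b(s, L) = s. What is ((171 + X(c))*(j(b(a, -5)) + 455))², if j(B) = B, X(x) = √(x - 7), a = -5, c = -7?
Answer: 5918467500 + 69255000*I*√14 ≈ 5.9185e+9 + 2.5913e+8*I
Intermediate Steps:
X(x) = √(-7 + x)
((171 + X(c))*(j(b(a, -5)) + 455))² = ((171 + √(-7 - 7))*(-5 + 455))² = ((171 + √(-14))*450)² = ((171 + I*√14)*450)² = (76950 + 450*I*√14)²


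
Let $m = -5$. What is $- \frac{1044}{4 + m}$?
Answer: $1044$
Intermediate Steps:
$- \frac{1044}{4 + m} = - \frac{1044}{4 - 5} = - \frac{1044}{-1} = \left(-1044\right) \left(-1\right) = 1044$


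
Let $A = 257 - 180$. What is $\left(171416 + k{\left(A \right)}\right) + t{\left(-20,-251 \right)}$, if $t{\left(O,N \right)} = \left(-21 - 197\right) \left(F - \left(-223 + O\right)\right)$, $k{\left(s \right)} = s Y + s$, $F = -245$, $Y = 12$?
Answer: $172853$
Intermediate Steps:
$A = 77$ ($A = 257 - 180 = 77$)
$k{\left(s \right)} = 13 s$ ($k{\left(s \right)} = s 12 + s = 12 s + s = 13 s$)
$t{\left(O,N \right)} = 4796 + 218 O$ ($t{\left(O,N \right)} = \left(-21 - 197\right) \left(-245 - \left(-223 + O\right)\right) = - 218 \left(-22 - O\right) = 4796 + 218 O$)
$\left(171416 + k{\left(A \right)}\right) + t{\left(-20,-251 \right)} = \left(171416 + 13 \cdot 77\right) + \left(4796 + 218 \left(-20\right)\right) = \left(171416 + 1001\right) + \left(4796 - 4360\right) = 172417 + 436 = 172853$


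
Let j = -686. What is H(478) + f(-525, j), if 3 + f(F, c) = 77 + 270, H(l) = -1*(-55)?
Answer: 399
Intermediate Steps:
H(l) = 55
f(F, c) = 344 (f(F, c) = -3 + (77 + 270) = -3 + 347 = 344)
H(478) + f(-525, j) = 55 + 344 = 399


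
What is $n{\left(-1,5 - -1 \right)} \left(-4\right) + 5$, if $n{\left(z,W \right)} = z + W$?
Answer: $-15$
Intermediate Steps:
$n{\left(z,W \right)} = W + z$
$n{\left(-1,5 - -1 \right)} \left(-4\right) + 5 = \left(\left(5 - -1\right) - 1\right) \left(-4\right) + 5 = \left(\left(5 + 1\right) - 1\right) \left(-4\right) + 5 = \left(6 - 1\right) \left(-4\right) + 5 = 5 \left(-4\right) + 5 = -20 + 5 = -15$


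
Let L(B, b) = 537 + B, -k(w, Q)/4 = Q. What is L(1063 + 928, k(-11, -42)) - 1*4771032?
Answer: -4768504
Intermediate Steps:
k(w, Q) = -4*Q
L(1063 + 928, k(-11, -42)) - 1*4771032 = (537 + (1063 + 928)) - 1*4771032 = (537 + 1991) - 4771032 = 2528 - 4771032 = -4768504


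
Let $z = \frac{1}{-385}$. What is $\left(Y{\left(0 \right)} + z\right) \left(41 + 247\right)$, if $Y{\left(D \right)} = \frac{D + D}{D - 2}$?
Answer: $- \frac{288}{385} \approx -0.74805$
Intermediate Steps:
$z = - \frac{1}{385} \approx -0.0025974$
$Y{\left(D \right)} = \frac{2 D}{-2 + D}$
$\left(Y{\left(0 \right)} + z\right) \left(41 + 247\right) = \left(2 \cdot 0 \frac{1}{-2 + 0} - \frac{1}{385}\right) \left(41 + 247\right) = \left(2 \cdot 0 \frac{1}{-2} - \frac{1}{385}\right) 288 = \left(2 \cdot 0 \left(- \frac{1}{2}\right) - \frac{1}{385}\right) 288 = \left(0 - \frac{1}{385}\right) 288 = \left(- \frac{1}{385}\right) 288 = - \frac{288}{385}$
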